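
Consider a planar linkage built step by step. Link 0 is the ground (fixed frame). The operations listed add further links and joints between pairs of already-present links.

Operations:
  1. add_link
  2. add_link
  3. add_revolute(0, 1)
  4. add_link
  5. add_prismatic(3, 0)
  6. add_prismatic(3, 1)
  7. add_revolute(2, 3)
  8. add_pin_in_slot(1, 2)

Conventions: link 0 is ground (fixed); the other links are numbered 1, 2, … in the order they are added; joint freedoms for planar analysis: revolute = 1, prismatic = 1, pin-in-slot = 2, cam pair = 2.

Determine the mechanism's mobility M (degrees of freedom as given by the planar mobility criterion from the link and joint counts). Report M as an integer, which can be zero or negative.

ground; <1,0,0>
#1 <2,0,0>
#2 <3,0,0>
R:0↔1 J1 <3,1,0>
#3 <4,1,0>
P:3↔0 J1 <4,2,0>
P:3↔1 J1 <4,3,0>
R:2↔3 J1 <4,4,0>
PS:1↔2 J2 <4,4,1>
3×3 − 2×4 − 1×1 = 0

M = 0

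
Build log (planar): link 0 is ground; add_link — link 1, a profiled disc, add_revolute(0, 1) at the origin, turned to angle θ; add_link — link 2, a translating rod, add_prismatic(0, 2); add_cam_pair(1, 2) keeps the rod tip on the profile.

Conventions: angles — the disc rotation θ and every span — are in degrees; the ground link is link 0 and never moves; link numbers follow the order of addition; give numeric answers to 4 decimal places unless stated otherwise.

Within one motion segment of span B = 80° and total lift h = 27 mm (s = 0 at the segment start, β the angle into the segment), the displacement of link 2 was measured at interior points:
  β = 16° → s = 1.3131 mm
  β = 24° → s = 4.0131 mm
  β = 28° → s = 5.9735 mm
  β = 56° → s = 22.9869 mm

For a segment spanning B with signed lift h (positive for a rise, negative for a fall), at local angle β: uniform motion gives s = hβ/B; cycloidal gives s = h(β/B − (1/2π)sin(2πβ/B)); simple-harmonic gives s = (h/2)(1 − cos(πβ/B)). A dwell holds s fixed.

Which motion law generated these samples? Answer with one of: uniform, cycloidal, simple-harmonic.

candidates at β/B = r: uniform s = h·r (linear in β); cycloidal s = h·(r − sin(2πr)/(2π)); simple-harmonic s = (h/2)(1 − cos(πr))
β=16°: printed 1.3131 | uniform 5.4000, cycloidal 1.3131, simple-harmonic 2.5783
β=24°: printed 4.0131 | uniform 8.1000, cycloidal 4.0131, simple-harmonic 5.5649
β=28°: printed 5.9735 | uniform 9.4500, cycloidal 5.9735, simple-harmonic 7.3711
β=56°: printed 22.9869 | uniform 18.9000, cycloidal 22.9869, simple-harmonic 21.4351
only one law matches every sample → cycloidal

cycloidal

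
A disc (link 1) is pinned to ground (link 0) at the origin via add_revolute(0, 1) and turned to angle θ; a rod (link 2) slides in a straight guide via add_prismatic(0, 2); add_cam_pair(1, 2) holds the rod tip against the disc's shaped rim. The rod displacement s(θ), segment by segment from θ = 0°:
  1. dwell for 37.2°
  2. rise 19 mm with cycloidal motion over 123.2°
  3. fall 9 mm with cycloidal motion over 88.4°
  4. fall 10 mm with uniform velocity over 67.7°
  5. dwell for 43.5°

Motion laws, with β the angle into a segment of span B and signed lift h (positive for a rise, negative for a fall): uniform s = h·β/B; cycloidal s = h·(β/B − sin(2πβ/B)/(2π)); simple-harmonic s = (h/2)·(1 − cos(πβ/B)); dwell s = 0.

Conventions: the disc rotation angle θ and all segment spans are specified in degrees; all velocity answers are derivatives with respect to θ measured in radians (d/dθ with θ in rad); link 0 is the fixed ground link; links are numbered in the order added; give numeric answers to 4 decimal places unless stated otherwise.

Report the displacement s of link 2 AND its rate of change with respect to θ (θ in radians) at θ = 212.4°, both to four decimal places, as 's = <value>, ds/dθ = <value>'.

segment 1 (0° to 37.2°, dwell): s unchanged at 0.0000
segment 2 (37.2° to 160.4°, cycloidal, h = 19) is passed completely: s = 0.0000 + (19) = 19.0000
θ = 212.4° falls in segment 3 (160.4° to 248.8°, cycloidal, h = -9): β = 212.4 − 160.4 = 52°, B = 88.4°; Δs = -9·(0.5882 − sin(2π·0.5882)/(2π)) = -6.0482; s = 19.0000 − 6.0482 = 12.9518
velocity in seg [160.4°–248.8°] (cycloidal), θ in radians: β = 52° = 0.9076 rad, B = 88.4° = 1.5429 rad; ds/dθ = (h/B)(1 − cos(2πβ/B)) = ((-9)/1.5429)(1 − cos(2π·0.5882)) = -10.792836 mm/rad

s = 12.9518, ds/dθ = -10.7928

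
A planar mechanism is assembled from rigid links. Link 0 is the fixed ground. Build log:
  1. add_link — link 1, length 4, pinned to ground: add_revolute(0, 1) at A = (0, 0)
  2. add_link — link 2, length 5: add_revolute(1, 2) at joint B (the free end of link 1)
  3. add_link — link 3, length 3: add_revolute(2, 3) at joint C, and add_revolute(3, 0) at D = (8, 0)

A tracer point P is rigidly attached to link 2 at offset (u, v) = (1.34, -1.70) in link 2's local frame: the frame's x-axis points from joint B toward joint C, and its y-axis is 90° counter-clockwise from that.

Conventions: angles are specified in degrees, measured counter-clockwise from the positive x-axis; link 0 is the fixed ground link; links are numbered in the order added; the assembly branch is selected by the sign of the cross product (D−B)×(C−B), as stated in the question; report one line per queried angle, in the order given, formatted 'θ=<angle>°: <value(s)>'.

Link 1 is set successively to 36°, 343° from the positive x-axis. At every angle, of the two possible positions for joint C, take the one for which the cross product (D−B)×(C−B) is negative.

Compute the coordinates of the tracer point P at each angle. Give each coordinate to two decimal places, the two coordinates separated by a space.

A=(0,0), D=(8.00,0)
θ=36°: B = A + 4.00·(cos36°, sin36°) = (3.2361, 2.3511)
θ=36°: |BD| = 5.3125
θ=36°: circle(B,5.00) ∩ circle(D,3.00): a=4.1621, h=2.7707
θ=36°:   candidates: C₊=(8.1946,2.9937) cross=14.719; C₋=(5.7422,-1.9754) cross=-14.719
θ=36°:   branch - wants cross < 0 → take C=(5.7422,-1.9754) (cross=-14.719)
θ=36°: ex = (C−B)/|BC| = (0.5012,-0.8653); ey = (0.8653,0.5012)
θ=36°: P = B + 1.34·ex + -1.70·ey = (2.4367,0.3395)
θ=343°: B = A + 4.00·(cos343°, sin343°) = (3.8252, -1.1695)
θ=343°: |BD| = 4.3355
θ=343°: circle(B,5.00) ∩ circle(D,3.00): a=4.0130, h=2.9826
θ=343°:   candidates: C₊=(6.8849,2.7851) cross=12.931; C₋=(8.4940,-2.9590) cross=-12.931
θ=343°:   branch - wants cross < 0 → take C=(8.4940,-2.9590) (cross=-12.931)
θ=343°: ex = (C−B)/|BC| = (0.9338,-0.3579); ey = (0.3579,0.9338)
θ=343°: P = B + 1.34·ex + -1.70·ey = (4.4680,-3.2365)

θ=36°: 2.44 0.34
θ=343°: 4.47 -3.24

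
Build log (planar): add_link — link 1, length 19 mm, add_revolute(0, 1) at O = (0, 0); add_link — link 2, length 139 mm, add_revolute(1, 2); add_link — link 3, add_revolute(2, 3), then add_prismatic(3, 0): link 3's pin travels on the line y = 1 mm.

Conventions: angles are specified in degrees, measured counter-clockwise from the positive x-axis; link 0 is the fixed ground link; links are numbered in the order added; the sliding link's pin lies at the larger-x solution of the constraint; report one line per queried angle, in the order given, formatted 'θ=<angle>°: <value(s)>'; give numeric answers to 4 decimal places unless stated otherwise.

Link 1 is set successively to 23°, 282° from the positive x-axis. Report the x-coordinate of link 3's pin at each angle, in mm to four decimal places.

geometry: r = 19 mm, L = 139 mm, e = 1 mm
θ=23°: crank pin P = (r cos θ, r sin θ) = (17.489592, 7.423891)
θ=23°: h = r sin θ − e = 7.423891 − 1 = 6.423891
θ=23°: x = r cos θ + √(L² − h²) = 17.489592 + 138.851480 = 156.341073
θ=282°: crank pin P = (r cos θ, r sin θ) = (3.950322, -18.584804)
θ=282°: h = r sin θ − e = -18.584804 − 1 = -19.584804
θ=282°: x = r cos θ + √(L² − h²) = 3.950322 + 137.613355 = 141.563677

θ=23°: 156.3411
θ=282°: 141.5637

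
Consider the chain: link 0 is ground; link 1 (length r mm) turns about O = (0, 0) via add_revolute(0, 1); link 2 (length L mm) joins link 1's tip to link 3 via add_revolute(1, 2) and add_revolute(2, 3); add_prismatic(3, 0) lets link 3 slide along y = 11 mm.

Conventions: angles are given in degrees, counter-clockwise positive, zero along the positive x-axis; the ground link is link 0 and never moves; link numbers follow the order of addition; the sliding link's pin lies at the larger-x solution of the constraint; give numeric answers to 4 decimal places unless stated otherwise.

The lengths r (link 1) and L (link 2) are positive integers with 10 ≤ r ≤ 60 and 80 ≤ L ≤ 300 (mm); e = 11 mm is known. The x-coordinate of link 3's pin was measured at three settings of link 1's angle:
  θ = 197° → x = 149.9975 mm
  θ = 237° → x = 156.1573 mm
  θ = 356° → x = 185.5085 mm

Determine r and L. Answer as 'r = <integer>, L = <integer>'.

constraint per measurement: (x − r cos θ)² + (r sin θ − e)² = L²
subtracting the θ₁ and θ₂ equations cancels the r² and L² terms:
r = (x₁² − x₂²) / (2[(x₁cos θ₁ + e sin θ₁) − (x₂cos θ₂ + e sin θ₂)]) = 18.0000 → r = 18
L² = (x₁ − r cos θ₁)² + (r sin θ₁ − e)² = 28223.9888 → L = 168.0000 → L = 168
check at θ₃=356°: x = 185.5085 (printed 185.5085) ✓

r = 18, L = 168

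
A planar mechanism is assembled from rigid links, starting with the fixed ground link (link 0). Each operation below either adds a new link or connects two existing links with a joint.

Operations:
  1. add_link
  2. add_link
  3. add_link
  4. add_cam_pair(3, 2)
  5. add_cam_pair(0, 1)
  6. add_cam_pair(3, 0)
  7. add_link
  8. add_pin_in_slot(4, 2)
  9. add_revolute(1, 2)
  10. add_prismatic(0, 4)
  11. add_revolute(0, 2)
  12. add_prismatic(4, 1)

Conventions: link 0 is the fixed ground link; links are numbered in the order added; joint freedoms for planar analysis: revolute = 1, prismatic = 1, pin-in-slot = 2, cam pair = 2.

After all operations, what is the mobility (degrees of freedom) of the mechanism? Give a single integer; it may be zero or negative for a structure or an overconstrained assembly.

ground; <1,0,0>
#1 <2,0,0>
#2 <3,0,0>
#3 <4,0,0>
C:3↔2 J2 <4,0,1>
C:0↔1 J2 <4,0,2>
C:3↔0 J2 <4,0,3>
#4 <5,0,3>
PS:4↔2 J2 <5,0,4>
R:1↔2 J1 <5,1,4>
P:0↔4 J1 <5,2,4>
R:0↔2 J1 <5,3,4>
P:4↔1 J1 <5,4,4>
3×4 − 2×4 − 1×4 = 0

M = 0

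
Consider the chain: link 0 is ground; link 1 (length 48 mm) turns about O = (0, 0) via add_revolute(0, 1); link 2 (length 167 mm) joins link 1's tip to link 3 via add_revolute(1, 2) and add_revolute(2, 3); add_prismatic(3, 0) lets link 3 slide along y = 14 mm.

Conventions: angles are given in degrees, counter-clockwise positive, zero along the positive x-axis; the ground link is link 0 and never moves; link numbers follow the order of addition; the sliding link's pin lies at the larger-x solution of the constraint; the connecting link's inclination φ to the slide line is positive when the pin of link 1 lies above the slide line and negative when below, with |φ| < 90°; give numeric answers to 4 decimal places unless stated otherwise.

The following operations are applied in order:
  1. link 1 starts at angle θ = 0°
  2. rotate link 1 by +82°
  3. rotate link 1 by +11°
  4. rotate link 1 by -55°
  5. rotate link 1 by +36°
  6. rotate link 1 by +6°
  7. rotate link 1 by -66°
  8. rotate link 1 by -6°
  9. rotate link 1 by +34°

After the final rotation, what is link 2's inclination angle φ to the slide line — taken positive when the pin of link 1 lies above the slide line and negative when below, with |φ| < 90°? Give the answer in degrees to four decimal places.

geometry: r = 48 mm, L = 167 mm, e = 14 mm; θ starts at 0°
rotate link 1 by +82°: θ ← 0° +82° = 82°
rotate link 1 by +11°: θ ← 82° +11° = 93°
rotate link 1 by -55°: θ ← 93° -55° = 38°
rotate link 1 by +36°: θ ← 38° +36° = 74°
rotate link 1 by +6°: θ ← 74° +6° = 80°
rotate link 1 by -66°: θ ← 80° -66° = 14°
rotate link 1 by -6°: θ ← 14° -6° = 8°
rotate link 1 by +34°: θ ← 8° +34° = 42°
h = r sin θ − e = 32.118269 − 14 = 18.118269
sin φ = h / L = 18.118269 / 167 = 0.10849263
φ = arcsin(0.10849263) = 6.228430°

6.2284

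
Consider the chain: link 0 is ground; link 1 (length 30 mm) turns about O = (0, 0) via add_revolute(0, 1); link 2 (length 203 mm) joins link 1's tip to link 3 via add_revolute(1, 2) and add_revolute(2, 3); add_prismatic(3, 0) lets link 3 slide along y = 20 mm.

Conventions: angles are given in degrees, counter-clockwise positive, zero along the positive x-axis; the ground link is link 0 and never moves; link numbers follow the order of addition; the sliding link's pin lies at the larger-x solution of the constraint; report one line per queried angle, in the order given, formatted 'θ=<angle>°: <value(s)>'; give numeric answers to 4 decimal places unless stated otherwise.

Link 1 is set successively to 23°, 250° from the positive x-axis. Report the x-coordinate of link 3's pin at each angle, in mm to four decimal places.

geometry: r = 30 mm, L = 203 mm, e = 20 mm
θ=23°: crank pin P = (r cos θ, r sin θ) = (27.615146, 11.721934)
θ=23°: h = r sin θ − e = 11.721934 − 20 = -8.278066
θ=23°: x = r cos θ + √(L² − h²) = 27.615146 + 202.831146 = 230.446291
θ=250°: crank pin P = (r cos θ, r sin θ) = (-10.260604, -28.190779)
θ=250°: h = r sin θ − e = -28.190779 − 20 = -48.190779
θ=250°: x = r cos θ + √(L² − h²) = -10.260604 + 197.196980 = 186.936376

θ=23°: 230.4463
θ=250°: 186.9364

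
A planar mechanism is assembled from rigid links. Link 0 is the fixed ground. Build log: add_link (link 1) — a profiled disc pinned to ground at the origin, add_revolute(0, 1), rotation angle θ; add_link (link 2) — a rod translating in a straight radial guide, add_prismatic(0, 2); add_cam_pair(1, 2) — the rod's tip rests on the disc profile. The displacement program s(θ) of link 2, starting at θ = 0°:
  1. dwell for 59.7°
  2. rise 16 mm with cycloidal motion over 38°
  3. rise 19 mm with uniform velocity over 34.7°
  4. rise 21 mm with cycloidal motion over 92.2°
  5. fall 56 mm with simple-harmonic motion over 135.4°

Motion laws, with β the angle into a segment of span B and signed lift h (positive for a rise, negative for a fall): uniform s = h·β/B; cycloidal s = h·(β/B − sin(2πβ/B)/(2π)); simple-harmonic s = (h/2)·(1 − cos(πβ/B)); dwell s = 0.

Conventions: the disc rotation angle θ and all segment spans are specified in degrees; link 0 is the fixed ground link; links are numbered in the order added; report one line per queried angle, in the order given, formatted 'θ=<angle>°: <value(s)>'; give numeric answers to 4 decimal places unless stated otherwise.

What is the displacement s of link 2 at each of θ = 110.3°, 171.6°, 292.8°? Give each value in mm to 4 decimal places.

seg 1 [0°–59.7°] dwell: s stays 0.0000
seg 2 [59.7°–97.7°] cycloidal, h=16: full span → s += 16 → s = 16.0000
seg 3 [97.7°–132.4°] uniform, h=19: θ=110.3° here. β=12.6, B=34.7. 19·12.6/34.7 = 6.8991 → s = 22.8991
seg 3 [97.7°–132.4°] uniform, h=19: full span → s += 19 → s = 35.0000
seg 4 [132.4°–224.6°] cycloidal, h=21: θ=171.6° here. β=39.2, B=92.2. 21·(0.4252 − sin(2π·0.4252)/(2π)) = 7.4141 → s = 42.4141
seg 4 [132.4°–224.6°] cycloidal, h=21: full span → s += 21 → s = 56.0000
seg 5 [224.6°–360°] simple-harmonic, h=-56: θ=292.8° here. β=68.2, B=135.4. -56/2·(1 − cos(π·0.5037)) = -28.3248 → s = 27.6752

θ=110.3°: 22.8991
θ=171.6°: 42.4141
θ=292.8°: 27.6752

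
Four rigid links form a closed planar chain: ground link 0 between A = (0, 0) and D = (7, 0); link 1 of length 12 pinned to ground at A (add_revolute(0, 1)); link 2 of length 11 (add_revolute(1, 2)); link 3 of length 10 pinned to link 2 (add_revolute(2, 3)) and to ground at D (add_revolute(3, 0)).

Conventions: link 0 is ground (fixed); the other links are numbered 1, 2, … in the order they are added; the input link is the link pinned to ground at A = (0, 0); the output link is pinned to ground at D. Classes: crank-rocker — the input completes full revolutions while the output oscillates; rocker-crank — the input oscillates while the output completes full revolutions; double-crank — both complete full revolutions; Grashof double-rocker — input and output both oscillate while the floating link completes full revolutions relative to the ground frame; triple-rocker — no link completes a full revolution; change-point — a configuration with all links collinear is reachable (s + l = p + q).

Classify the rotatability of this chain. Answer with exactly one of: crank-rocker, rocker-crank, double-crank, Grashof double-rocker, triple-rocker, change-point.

lengths: ground=7, input=12, coupler=11, output=10
sorted: s=7 (shortest), l=12 (longest), p+q=21
s + l = 19 vs p + q = 21
s + l < p + q (Grashof) with shortest = ground link → double-crank

double-crank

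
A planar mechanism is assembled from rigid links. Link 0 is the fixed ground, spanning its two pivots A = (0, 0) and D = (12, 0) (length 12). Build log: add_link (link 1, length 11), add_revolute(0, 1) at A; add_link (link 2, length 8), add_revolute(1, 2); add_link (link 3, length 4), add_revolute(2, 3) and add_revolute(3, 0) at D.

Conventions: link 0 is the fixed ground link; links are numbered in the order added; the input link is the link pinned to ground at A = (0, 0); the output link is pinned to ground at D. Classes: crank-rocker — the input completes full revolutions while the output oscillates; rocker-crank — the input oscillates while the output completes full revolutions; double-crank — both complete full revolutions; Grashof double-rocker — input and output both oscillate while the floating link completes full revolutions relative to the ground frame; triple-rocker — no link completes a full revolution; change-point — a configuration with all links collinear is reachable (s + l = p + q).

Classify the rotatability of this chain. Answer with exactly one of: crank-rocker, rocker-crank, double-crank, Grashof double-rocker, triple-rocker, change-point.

lengths: ground=12, input=11, coupler=8, output=4
sorted: s=4 (shortest), l=12 (longest), p+q=19
s + l = 16 vs p + q = 19
s + l < p + q (Grashof) with shortest = output link → rocker-crank

rocker-crank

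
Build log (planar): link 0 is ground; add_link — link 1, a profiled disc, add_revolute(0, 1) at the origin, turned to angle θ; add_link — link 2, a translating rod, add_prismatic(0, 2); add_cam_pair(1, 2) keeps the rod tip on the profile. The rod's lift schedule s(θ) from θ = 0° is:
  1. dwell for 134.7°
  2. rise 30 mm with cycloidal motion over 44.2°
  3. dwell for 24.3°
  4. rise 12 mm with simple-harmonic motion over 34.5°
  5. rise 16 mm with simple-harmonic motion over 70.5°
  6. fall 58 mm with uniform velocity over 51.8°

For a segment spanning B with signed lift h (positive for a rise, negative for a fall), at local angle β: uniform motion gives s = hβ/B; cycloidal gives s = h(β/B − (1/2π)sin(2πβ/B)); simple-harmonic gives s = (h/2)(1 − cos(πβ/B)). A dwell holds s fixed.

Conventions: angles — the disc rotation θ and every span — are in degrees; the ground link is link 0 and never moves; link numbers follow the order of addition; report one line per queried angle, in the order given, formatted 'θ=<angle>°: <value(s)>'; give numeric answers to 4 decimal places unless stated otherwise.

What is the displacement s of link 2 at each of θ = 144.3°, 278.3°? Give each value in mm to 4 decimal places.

seg 1 [0°–134.7°] dwell: s stays 0.0000
seg 2 [134.7°–178.9°] cycloidal, h=30: θ=144.3° here. β=9.6, B=44.2. 30·(0.2172 − sin(2π·0.2172)/(2π)) = 1.8423 → s = 1.8423
seg 2 [134.7°–178.9°] cycloidal, h=30: full span → s += 30 → s = 30.0000
seg 3 [178.9°–203.2°] dwell: s stays 30.0000
seg 4 [203.2°–237.7°] simple-harmonic, h=12: full span → s += 12 → s = 42.0000
seg 5 [237.7°–308.2°] simple-harmonic, h=16: θ=278.3° here. β=40.6, B=70.5. 16/2·(1 − cos(π·0.5759)) = 9.8892 → s = 51.8892

θ=144.3°: 1.8423
θ=278.3°: 51.8892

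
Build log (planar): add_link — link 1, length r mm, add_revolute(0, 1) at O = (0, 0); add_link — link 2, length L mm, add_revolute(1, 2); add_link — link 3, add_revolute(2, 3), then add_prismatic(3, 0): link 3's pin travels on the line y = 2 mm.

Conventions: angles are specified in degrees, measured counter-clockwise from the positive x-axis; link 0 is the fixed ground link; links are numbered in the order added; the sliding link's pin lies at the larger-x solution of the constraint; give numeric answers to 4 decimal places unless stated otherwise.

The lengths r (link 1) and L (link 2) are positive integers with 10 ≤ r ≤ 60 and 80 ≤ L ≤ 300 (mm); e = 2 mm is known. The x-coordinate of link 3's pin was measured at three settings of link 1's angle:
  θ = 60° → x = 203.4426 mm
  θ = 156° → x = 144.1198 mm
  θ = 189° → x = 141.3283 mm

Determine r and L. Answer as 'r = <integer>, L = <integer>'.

constraint per measurement: (x − r cos θ)² + (r sin θ − e)² = L²
subtracting the θ₁ and θ₂ equations cancels the r² and L² terms:
r = (x₁² − x₂²) / (2[(x₁cos θ₁ + e sin θ₁) − (x₂cos θ₂ + e sin θ₂)]) = 44.0000 → r = 44
L² = (x₁ − r cos θ₁)² + (r sin θ₁ − e)² = 34224.9966 → L = 185.0000 → L = 185
check at θ₃=189°: x = 141.3283 (printed 141.3283) ✓

r = 44, L = 185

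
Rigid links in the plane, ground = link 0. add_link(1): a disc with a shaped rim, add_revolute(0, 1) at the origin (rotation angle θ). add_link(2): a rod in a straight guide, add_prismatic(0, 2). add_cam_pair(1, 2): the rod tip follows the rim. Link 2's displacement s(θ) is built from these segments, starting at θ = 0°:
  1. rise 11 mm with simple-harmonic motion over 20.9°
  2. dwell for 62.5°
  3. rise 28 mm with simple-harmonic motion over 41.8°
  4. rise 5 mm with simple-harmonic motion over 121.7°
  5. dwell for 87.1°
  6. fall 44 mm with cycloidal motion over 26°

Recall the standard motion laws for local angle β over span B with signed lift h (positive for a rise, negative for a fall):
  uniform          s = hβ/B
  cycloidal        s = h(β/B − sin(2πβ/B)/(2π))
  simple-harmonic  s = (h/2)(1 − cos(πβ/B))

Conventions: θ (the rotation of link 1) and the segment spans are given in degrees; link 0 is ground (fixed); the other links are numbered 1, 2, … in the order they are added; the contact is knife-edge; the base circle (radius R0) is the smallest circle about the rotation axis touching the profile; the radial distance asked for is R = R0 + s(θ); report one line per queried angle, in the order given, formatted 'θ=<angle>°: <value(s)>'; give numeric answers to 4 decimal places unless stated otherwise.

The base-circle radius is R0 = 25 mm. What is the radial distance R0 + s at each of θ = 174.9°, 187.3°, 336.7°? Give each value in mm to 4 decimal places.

segment 1 (0° to 20.9°, simple-harmonic, h = 11) is passed completely: s = 0.0000 + (11) = 11.0000
segment 2 (20.9° to 83.4°, dwell): s unchanged at 11.0000
segment 3 (83.4° to 125.2°, simple-harmonic, h = 28) is passed completely: s = 11.0000 + (28) = 39.0000
θ = 174.9° falls in segment 4 (125.2° to 246.9°, simple-harmonic, h = 5): β = 174.9 − 125.2 = 49.7°, B = 121.7°; Δs = 5/2·(1 − cos(π·0.4084)) = 1.7903; s = 39.0000 + 1.7903 = 40.7903
θ = 187.3° falls in segment 4 (125.2° to 246.9°, simple-harmonic, h = 5): β = 187.3 − 125.2 = 62.1°, B = 121.7°; Δs = 5/2·(1 − cos(π·0.5103)) = 2.5807; s = 39.0000 + 2.5807 = 41.5807
segment 4 (125.2° to 246.9°, simple-harmonic, h = 5) is passed completely: s = 39.0000 + (5) = 44.0000
segment 5 (246.9° to 334°, dwell): s unchanged at 44.0000
θ = 336.7° falls in segment 6 (334° to 360°, cycloidal, h = -44): β = 336.7 − 334 = 2.7°, B = 26°; Δs = -44·(0.1038 − sin(2π·0.1038)/(2π)) = -0.3174; s = 44.0000 − 0.3174 = 43.6826
θ=174.9°: R = R0 + s = 25 + 40.7903 = 65.7903
θ=187.3°: R = R0 + s = 25 + 41.5807 = 66.5807
θ=336.7°: R = R0 + s = 25 + 43.6826 = 68.6826

θ=174.9°: 65.7903
θ=187.3°: 66.5807
θ=336.7°: 68.6826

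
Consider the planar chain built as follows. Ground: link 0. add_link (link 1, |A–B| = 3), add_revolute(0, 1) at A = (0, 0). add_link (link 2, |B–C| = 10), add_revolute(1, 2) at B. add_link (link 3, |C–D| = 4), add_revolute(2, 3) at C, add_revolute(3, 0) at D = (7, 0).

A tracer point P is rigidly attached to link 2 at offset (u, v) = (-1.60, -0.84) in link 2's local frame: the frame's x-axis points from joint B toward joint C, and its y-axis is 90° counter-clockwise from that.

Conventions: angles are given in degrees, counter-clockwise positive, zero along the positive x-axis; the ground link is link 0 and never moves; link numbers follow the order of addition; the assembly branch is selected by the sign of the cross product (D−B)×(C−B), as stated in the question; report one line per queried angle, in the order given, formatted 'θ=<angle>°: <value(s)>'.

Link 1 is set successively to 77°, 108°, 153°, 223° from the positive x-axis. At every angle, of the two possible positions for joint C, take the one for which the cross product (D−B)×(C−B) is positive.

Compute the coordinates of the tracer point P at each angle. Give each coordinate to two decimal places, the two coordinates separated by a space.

A=(0,0), D=(7.00,0)
θ=77°: B = A + 3.00·(cos77°, sin77°) = (0.6749, 2.9231)
θ=77°: |BD| = 6.9679
θ=77°: circle(B,10.00) ∩ circle(D,4.00): a=9.5116, h=3.0870
θ=77°:   candidates: C₊=(10.6040,1.7352) cross=21.510; C₋=(8.0140,-3.8694) cross=-21.510
θ=77°:   branch + wants cross > 0 → take C=(10.6040,1.7352) (cross=21.510)
θ=77°: ex = (C−B)/|BC| = (0.9929,-0.1188); ey = (0.1188,0.9929)
θ=77°: P = B + -1.60·ex + -0.84·ey = (-1.0136,2.2791)
θ=108°: B = A + 3.00·(cos108°, sin108°) = (-0.9271, 2.8532)
θ=108°: |BD| = 8.4249
θ=108°: circle(B,10.00) ∩ circle(D,4.00): a=9.1977, h=3.9246
θ=108°:   candidates: C₊=(9.0562,3.4310) cross=33.065; C₋=(6.3980,-3.9544) cross=-33.065
θ=108°:   branch + wants cross > 0 → take C=(9.0562,3.4310) (cross=33.065)
θ=108°: ex = (C−B)/|BC| = (0.9983,0.0578); ey = (-0.0578,0.9983)
θ=108°: P = B + -1.60·ex + -0.84·ey = (-2.4758,1.9221)
θ=153°: B = A + 3.00·(cos153°, sin153°) = (-2.6730, 1.3620)
θ=153°: |BD| = 9.7684
θ=153°: circle(B,10.00) ∩ circle(D,4.00): a=9.1838, h=3.9570
θ=153°:   candidates: C₊=(6.9728,3.9999) cross=38.654; C₋=(5.8693,-3.8369) cross=-38.654
θ=153°:   branch + wants cross > 0 → take C=(6.9728,3.9999) (cross=38.654)
θ=153°: ex = (C−B)/|BC| = (0.9646,0.2638); ey = (-0.2638,0.9646)
θ=153°: P = B + -1.60·ex + -0.84·ey = (-3.9948,0.1297)
θ=223°: B = A + 3.00·(cos223°, sin223°) = (-2.1941, -2.0460)
θ=223°: |BD| = 9.4190
θ=223°: circle(B,10.00) ∩ circle(D,4.00): a=9.1686, h=3.9922
θ=223°:   candidates: C₊=(5.8884,3.8424) cross=37.602; C₋=(7.6228,-3.9512) cross=-37.602
θ=223°:   branch + wants cross > 0 → take C=(5.8884,3.8424) (cross=37.602)
θ=223°: ex = (C−B)/|BC| = (0.8082,0.5888); ey = (-0.5888,0.8082)
θ=223°: P = B + -1.60·ex + -0.84·ey = (-2.9926,-3.6671)

θ=77°: -1.01 2.28
θ=108°: -2.48 1.92
θ=153°: -3.99 0.13
θ=223°: -2.99 -3.67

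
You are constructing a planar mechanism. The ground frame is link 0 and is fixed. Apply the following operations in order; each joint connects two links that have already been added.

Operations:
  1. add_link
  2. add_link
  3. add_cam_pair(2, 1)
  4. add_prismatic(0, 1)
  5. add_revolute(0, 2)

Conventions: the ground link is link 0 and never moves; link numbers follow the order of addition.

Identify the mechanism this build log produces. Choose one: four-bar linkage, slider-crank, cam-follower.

links: 3 (incl. ground); joints: 1 revolute, 1 prismatic, 1 higher (cam) pair, forming one closed loop
3 links, revolute + prismatic + higher pair in one loop → cam-follower

cam-follower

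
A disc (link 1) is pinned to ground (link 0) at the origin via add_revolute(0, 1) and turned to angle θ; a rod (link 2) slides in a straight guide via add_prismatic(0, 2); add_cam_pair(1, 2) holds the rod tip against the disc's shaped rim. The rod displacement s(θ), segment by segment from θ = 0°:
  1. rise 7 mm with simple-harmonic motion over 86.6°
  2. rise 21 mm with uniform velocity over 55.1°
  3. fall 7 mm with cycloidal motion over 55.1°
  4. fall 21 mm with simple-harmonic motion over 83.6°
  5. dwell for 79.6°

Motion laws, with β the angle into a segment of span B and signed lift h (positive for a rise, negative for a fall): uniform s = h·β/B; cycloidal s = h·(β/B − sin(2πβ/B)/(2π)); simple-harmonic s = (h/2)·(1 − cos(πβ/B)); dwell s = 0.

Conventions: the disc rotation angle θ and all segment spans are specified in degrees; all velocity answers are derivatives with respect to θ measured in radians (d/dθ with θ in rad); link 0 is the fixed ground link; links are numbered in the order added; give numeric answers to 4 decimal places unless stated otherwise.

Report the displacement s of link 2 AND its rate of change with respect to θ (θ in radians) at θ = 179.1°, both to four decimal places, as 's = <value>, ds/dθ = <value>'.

segment 1 (0° to 86.6°, simple-harmonic, h = 7) is passed completely: s = 0.0000 + (7) = 7.0000
segment 2 (86.6° to 141.7°, uniform, h = 21) is passed completely: s = 7.0000 + (21) = 28.0000
θ = 179.1° falls in segment 3 (141.7° to 196.8°, cycloidal, h = -7): β = 179.1 − 141.7 = 37.4°, B = 55.1°; Δs = -7·(0.6788 − sin(2π·0.6788)/(2π)) = -5.7557; s = 28.0000 − 5.7557 = 22.2443
velocity in seg [141.7°–196.8°] (cycloidal), θ in radians: β = 37.4° = 0.6528 rad, B = 55.1° = 0.9617 rad; ds/dθ = (h/B)(1 − cos(2πβ/B)) = ((-7)/0.9617)(1 − cos(2π·0.6788)) = -10.429161 mm/rad

s = 22.2443, ds/dθ = -10.4292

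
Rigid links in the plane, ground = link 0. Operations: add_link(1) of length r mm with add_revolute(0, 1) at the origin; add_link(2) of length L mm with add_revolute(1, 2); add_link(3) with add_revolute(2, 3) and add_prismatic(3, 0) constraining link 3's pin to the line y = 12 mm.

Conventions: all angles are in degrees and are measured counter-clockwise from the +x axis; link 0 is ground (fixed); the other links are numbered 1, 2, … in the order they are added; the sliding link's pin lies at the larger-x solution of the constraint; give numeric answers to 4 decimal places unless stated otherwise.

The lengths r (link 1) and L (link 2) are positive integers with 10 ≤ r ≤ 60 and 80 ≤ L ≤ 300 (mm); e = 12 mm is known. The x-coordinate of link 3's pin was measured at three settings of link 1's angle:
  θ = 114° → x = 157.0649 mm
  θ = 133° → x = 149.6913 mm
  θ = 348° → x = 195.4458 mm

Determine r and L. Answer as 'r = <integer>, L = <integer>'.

constraint per measurement: (x − r cos θ)² + (r sin θ − e)² = L²
subtracting the θ₁ and θ₂ equations cancels the r² and L² terms:
r = (x₁² − x₂²) / (2[(x₁cos θ₁ + e sin θ₁) − (x₂cos θ₂ + e sin θ₂)]) = 27.9997 → r = 28
L² = (x₁ − r cos θ₁)² + (r sin θ₁ − e)² = 28560.9871 → L = 169.0000 → L = 169
check at θ₃=348°: x = 195.4458 (printed 195.4458) ✓

r = 28, L = 169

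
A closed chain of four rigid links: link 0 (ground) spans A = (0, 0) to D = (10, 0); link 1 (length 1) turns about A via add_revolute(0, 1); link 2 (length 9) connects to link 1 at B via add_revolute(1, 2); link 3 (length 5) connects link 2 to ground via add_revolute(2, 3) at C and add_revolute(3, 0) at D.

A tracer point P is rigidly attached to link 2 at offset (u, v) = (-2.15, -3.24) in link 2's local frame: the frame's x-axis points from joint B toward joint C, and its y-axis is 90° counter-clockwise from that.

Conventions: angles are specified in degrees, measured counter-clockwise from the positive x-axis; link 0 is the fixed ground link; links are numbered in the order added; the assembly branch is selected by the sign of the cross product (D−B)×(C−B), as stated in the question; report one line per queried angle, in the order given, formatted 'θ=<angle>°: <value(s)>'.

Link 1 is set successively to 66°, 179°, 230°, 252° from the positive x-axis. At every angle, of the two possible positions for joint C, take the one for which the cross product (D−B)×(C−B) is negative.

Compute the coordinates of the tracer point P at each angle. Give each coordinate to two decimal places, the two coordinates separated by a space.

A=(0,0), D=(10.00,0)
θ=66°: B = A + 1.00·(cos66°, sin66°) = (0.4067, 0.9135)
θ=66°: |BD| = 9.6367
θ=66°: circle(B,9.00) ∩ circle(D,5.00): a=7.7239, h=4.6197
θ=66°:   candidates: C₊=(8.5338,4.7802) cross=44.518; C₋=(7.6579,-4.4175) cross=-44.518
θ=66°:   branch - wants cross < 0 → take C=(7.6579,-4.4175) (cross=-44.518)
θ=66°: ex = (C−B)/|BC| = (0.8057,-0.5923); ey = (0.5923,0.8057)
θ=66°: P = B + -2.15·ex + -3.24·ey = (-3.2447,-0.4233)
θ=179°: B = A + 1.00·(cos179°, sin179°) = (-0.9998, 0.0175)
θ=179°: |BD| = 10.9999
θ=179°: circle(B,9.00) ∩ circle(D,5.00): a=8.0454, h=4.0338
θ=179°:   candidates: C₊=(7.0520,4.0384) cross=44.371; C₋=(7.0392,-4.0291) cross=-44.371
θ=179°:   branch - wants cross < 0 → take C=(7.0392,-4.0291) (cross=-44.371)
θ=179°: ex = (C−B)/|BC| = (0.8932,-0.4496); ey = (0.4496,0.8932)
θ=179°: P = B + -2.15·ex + -3.24·ey = (-4.3770,-1.9099)
θ=230°: B = A + 1.00·(cos230°, sin230°) = (-0.6428, -0.7660)
θ=230°: |BD| = 10.6703
θ=230°: circle(B,9.00) ∩ circle(D,5.00): a=7.9593, h=4.2012
θ=230°:   candidates: C₊=(6.9943,3.9957) cross=44.828; C₋=(7.5975,-4.3850) cross=-44.828
θ=230°:   branch - wants cross < 0 → take C=(7.5975,-4.3850) (cross=-44.828)
θ=230°: ex = (C−B)/|BC| = (0.9156,-0.4021); ey = (0.4021,0.9156)
θ=230°: P = B + -2.15·ex + -3.24·ey = (-3.9141,-2.8680)
θ=252°: B = A + 1.00·(cos252°, sin252°) = (-0.3090, -0.9511)
θ=252°: |BD| = 10.3528
θ=252°: circle(B,9.00) ∩ circle(D,5.00): a=7.8810, h=4.3463
θ=252°:   candidates: C₊=(7.1394,4.1008) cross=44.996; C₋=(7.9379,-4.5550) cross=-44.996
θ=252°:   branch - wants cross < 0 → take C=(7.9379,-4.5550) (cross=-44.996)
θ=252°: ex = (C−B)/|BC| = (0.9163,-0.4004); ey = (0.4004,0.9163)
θ=252°: P = B + -2.15·ex + -3.24·ey = (-3.5765,-3.0590)

θ=66°: -3.24 -0.42
θ=179°: -4.38 -1.91
θ=230°: -3.91 -2.87
θ=252°: -3.58 -3.06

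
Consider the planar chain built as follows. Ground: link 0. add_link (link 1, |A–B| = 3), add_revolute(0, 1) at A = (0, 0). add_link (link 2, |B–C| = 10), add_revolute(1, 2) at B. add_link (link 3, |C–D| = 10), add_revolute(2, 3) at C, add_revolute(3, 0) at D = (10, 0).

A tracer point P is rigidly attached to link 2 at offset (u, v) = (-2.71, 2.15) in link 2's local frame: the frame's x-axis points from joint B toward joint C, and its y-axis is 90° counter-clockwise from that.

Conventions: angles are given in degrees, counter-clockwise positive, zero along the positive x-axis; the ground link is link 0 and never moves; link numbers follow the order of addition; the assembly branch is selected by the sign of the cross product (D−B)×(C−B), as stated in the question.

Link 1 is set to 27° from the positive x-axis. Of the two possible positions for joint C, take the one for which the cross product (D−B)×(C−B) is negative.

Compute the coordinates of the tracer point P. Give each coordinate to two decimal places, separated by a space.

A=(0,0), D=(10.00,0)
B = A + 3.00·(cos27°, sin27°) = (2.6730, 1.3620)
|BD| = 7.4525
circle(B,10.00) ∩ circle(D,10.00): a=3.7262, h=9.2798
  candidates: C₊=(8.0324,9.8045) cross=69.158; C₋=(4.6406,-8.4426) cross=-69.158
  branch - wants cross < 0 → take C=(4.6406,-8.4426) (cross=-69.158)
ex = (C−B)/|BC| = (0.1968,-0.9805); ey = (0.9805,0.1968)
P = B + -2.71·ex + 2.15·ey = (4.2478,4.4420)

4.25 4.44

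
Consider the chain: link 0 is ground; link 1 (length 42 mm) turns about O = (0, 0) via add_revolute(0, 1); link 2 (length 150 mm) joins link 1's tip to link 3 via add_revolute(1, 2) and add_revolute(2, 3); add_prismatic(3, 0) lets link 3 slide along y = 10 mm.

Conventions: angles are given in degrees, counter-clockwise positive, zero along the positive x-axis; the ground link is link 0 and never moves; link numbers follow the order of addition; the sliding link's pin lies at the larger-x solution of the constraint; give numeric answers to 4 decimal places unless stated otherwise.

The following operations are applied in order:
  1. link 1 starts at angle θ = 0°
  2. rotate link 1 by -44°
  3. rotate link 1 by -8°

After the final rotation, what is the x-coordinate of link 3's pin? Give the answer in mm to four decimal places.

geometry: r = 42 mm, L = 150 mm, e = 10 mm; θ starts at 0°
rotate link 1 by -44°: θ ← 0° -44° = -44°
rotate link 1 by -8°: θ ← -44° -8° = -52°
crank pin P = (r cos θ, r sin θ) = (25.857782, -33.096452)
h = r sin θ − e = -33.096452 − 10 = -43.096452
x = r cos θ + √(L² − h²) = 25.857782 + 143.675662 = 169.533444

169.5334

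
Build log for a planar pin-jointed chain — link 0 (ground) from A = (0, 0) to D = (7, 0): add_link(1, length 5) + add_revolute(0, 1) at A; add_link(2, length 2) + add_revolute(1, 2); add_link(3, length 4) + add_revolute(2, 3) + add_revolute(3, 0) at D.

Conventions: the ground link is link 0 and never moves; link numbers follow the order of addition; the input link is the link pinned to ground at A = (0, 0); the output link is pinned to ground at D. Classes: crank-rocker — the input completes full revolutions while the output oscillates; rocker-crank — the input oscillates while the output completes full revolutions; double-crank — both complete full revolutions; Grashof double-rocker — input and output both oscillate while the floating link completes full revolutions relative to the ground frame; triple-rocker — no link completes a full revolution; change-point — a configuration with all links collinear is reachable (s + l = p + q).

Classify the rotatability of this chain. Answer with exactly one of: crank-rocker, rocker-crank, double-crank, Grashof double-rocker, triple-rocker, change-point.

lengths: ground=7, input=5, coupler=2, output=4
sorted: s=2 (shortest), l=7 (longest), p+q=9
s + l = 9 vs p + q = 9
s + l = p + q → change-point (collinear configuration reachable)

change-point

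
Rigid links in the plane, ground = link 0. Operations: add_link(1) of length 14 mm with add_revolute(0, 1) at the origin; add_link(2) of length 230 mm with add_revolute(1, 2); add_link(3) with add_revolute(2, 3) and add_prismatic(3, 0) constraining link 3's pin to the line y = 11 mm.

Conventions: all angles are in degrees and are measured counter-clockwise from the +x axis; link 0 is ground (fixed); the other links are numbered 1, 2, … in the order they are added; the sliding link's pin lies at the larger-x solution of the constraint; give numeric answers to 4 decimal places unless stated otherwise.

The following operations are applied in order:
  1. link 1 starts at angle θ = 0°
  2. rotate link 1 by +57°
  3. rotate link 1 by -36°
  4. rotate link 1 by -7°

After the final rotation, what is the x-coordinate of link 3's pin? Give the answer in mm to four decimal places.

geometry: r = 14 mm, L = 230 mm, e = 11 mm; θ starts at 0°
rotate link 1 by +57°: θ ← 0° +57° = 57°
rotate link 1 by -36°: θ ← 57° -36° = 21°
rotate link 1 by -7°: θ ← 21° -7° = 14°
crank pin P = (r cos θ, r sin θ) = (13.584140, 3.386907)
h = r sin θ − e = 3.386907 − 11 = -7.613093
x = r cos θ + √(L² − h²) = 13.584140 + 229.873967 = 243.458107

243.4581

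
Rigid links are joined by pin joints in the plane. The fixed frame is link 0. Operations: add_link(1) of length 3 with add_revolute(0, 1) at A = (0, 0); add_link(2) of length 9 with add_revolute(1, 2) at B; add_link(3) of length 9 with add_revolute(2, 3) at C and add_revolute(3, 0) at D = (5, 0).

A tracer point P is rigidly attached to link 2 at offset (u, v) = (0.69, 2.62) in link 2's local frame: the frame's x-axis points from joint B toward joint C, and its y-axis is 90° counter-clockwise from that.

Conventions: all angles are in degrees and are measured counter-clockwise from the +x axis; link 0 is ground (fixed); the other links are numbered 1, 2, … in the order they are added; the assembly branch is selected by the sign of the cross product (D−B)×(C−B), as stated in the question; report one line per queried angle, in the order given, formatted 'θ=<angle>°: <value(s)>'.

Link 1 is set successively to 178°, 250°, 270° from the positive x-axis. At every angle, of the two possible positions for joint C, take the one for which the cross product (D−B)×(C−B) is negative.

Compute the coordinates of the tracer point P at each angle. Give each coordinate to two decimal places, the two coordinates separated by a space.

A=(0,0), D=(5.00,0)
θ=178°: B = A + 3.00·(cos178°, sin178°) = (-2.9982, 0.1047)
θ=178°: |BD| = 7.9989
θ=178°: circle(B,9.00) ∩ circle(D,9.00): a=3.9994, h=8.0625
θ=178°:   candidates: C₊=(1.1064,8.1142) cross=64.491; C₋=(0.8954,-8.0095) cross=-64.491
θ=178°:   branch - wants cross < 0 → take C=(0.8954,-8.0095) (cross=-64.491)
θ=178°: ex = (C−B)/|BC| = (0.4326,-0.9016); ey = (0.9016,0.4326)
θ=178°: P = B + 0.69·ex + 2.62·ey = (-0.3375,0.6161)
θ=250°: B = A + 3.00·(cos250°, sin250°) = (-1.0261, -2.8191)
θ=250°: |BD| = 6.6529
θ=250°: circle(B,9.00) ∩ circle(D,9.00): a=3.3264, h=8.3627
θ=250°:   candidates: C₊=(-1.5566,6.1653) cross=55.636; C₋=(5.5306,-8.9843) cross=-55.636
θ=250°:   branch - wants cross < 0 → take C=(5.5306,-8.9843) (cross=-55.636)
θ=250°: ex = (C−B)/|BC| = (0.7285,-0.6850); ey = (0.6850,0.7285)
θ=250°: P = B + 0.69·ex + 2.62·ey = (1.2714,-1.3830)
θ=270°: B = A + 3.00·(cos270°, sin270°) = (-0.0000, -3.0000)
θ=270°: |BD| = 5.8310
θ=270°: circle(B,9.00) ∩ circle(D,9.00): a=2.9155, h=8.5147
θ=270°:   candidates: C₊=(-1.8808,5.8013) cross=49.649; C₋=(6.8808,-8.8013) cross=-49.649
θ=270°:   branch - wants cross < 0 → take C=(6.8808,-8.8013) (cross=-49.649)
θ=270°: ex = (C−B)/|BC| = (0.7645,-0.6446); ey = (0.6446,0.7645)
θ=270°: P = B + 0.69·ex + 2.62·ey = (2.2163,-1.4417)

θ=178°: -0.34 0.62
θ=250°: 1.27 -1.38
θ=270°: 2.22 -1.44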